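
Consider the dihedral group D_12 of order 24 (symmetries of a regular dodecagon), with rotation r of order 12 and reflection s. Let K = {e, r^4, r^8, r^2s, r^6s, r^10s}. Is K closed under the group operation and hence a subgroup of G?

Yes

|K| = 6 divides |G| = 24, consistent with Lagrange.
K contains the identity, every element's inverse is in K, and K is closed under ·: it is a subgroup.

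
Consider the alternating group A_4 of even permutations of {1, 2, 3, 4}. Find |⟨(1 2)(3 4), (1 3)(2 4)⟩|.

4

|⟨(1 2)(3 4)⟩| = 2 and |⟨(1 3)(2 4)⟩| = 2, so |H| is a multiple of lcm(2, 2) = 2 and divides |G| = 12.
Closing under the operation: H = {e, (1 2)(3 4), (1 3)(2 4), (1 4)(2 3)}, so |H| = 4.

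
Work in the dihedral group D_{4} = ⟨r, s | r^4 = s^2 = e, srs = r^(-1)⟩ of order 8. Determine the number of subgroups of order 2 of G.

5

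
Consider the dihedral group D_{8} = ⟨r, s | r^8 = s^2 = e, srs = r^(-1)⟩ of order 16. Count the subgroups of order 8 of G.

3

|G| = 16 and 8 | 16, so subgroups of order 8 are possible by Lagrange.
The subgroups of order 8 are: {e, r, r^2, r^3, r^4, r^5, r^6, r^7}; {e, r^2, r^4, r^6, s, r^2s, r^4s, r^6s}; {e, r^2, r^4, r^6, rs, r^3s, r^5s, r^7s}.
So G has 3 subgroups of order 8.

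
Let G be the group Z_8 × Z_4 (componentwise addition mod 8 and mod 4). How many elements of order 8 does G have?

An element (a,b) has order lcm(ord(a), ord(b)); count pairs with lcm equal to 8.
Enumerating gives 16 such elements.

16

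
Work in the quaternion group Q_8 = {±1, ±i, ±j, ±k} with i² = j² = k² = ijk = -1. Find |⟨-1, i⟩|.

4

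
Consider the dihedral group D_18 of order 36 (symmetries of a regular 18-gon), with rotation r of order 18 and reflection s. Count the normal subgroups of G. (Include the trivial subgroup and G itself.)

9

G has 45 subgroups. Checking conjugation-invariance by order — order 1: 1/1 normal; order 2: 1/19 normal; order 3: 1/1 normal; order 4: 0/9 normal; order 6: 1/7 normal; order 9: 1/1 normal; order 12: 0/3 normal; order 18: 3/3 normal; order 36: 1/1 normal.
Total normal subgroups: 9.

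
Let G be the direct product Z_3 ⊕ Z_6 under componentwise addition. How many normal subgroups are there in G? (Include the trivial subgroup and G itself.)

G is abelian, so every subgroup is normal.
G has 12 subgroups in total, hence 12 normal subgroups.

12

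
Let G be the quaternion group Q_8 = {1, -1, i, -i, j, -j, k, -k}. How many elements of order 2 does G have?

The elements of order 2 are: -1.
That's 1.

1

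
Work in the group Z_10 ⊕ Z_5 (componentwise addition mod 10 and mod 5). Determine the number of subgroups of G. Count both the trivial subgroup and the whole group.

16

|G| = 50, so by Lagrange every subgroup order divides 50. Divisors: 1, 2, 5, 10, 25, 50.
Subgroups by order — order 1: 1; order 2: 1; order 5: 6; order 10: 6; order 25: 1; order 50: 1.
Total: 1 + 1 + 6 + 6 + 1 + 1 = 16.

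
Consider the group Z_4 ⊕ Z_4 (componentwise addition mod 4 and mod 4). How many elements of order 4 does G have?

An element (a,b) has order lcm(ord(a), ord(b)); count pairs with lcm equal to 4.
Enumerating gives 12 such elements.

12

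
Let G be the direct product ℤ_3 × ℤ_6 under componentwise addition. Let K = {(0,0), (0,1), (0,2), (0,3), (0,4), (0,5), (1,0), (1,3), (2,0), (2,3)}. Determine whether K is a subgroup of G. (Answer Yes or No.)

|K| = 10 does not divide |G| = 18, so by Lagrange K is not a subgroup.

No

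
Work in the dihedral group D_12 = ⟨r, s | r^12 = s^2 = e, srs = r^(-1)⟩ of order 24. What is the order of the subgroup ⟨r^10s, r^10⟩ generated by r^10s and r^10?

|⟨r^10s⟩| = 2 and |⟨r^10⟩| = 6, so |H| is a multiple of lcm(2, 6) = 6 and divides |G| = 24.
Closing under the operation: H = {e, r^2, r^4, r^6, r^8, r^10, s, r^2s, r^4s, r^6s, r^8s, r^10s}, so |H| = 12.

12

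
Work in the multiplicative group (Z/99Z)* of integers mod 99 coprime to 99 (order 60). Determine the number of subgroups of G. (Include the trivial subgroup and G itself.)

|G| = 60, so by Lagrange every subgroup order divides 60. Divisors: 1, 2, 3, 4, 5, 6, 10, 12, 15, 20, 30, 60.
Subgroups by order — order 1: 1; order 2: 3; order 3: 1; order 4: 1; order 5: 1; order 6: 3; order 10: 3; order 12: 1; order 15: 1; order 20: 1; order 30: 3; order 60: 1.
Total: 1 + 3 + 1 + 1 + 1 + 3 + 3 + 1 + 1 + 1 + 3 + 1 = 20.

20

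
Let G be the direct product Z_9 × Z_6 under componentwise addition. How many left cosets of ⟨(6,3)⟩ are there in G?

|⟨(6,3)⟩| = 6 and |G| = 54.
By Lagrange, [G : H] = |G|/|H| = 54/6 = 9.

9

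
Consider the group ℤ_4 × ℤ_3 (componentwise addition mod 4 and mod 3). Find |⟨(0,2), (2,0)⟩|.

6

|⟨(0,2)⟩| = 3 and |⟨(2,0)⟩| = 2, so |H| is a multiple of lcm(3, 2) = 6 and divides |G| = 12.
Closing under the operation: H = {(0,0), (0,1), (0,2), (2,0), (2,1), (2,2)}, so |H| = 6.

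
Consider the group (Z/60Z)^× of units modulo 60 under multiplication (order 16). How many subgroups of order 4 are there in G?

|G| = 16 and 4 | 16, so subgroups of order 4 are possible by Lagrange.
The subgroups of order 4 are: {1, 11, 19, 29}; {1, 11, 31, 41}; {1, 11, 49, 59}; {1, 13, 37, 49}; … (11 in all).
So G has 11 subgroups of order 4.

11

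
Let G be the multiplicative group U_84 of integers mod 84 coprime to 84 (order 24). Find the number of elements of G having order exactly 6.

14

Enumerating element orders in G gives 14 elements of order 6.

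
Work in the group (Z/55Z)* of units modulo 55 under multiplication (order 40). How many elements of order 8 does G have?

0

No element of G has order 8 (even though 8 | 40).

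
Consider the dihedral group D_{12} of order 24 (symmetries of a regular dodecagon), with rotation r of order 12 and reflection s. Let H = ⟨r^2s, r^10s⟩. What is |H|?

6

|⟨r^2s⟩| = 2 and |⟨r^10s⟩| = 2, so |H| is a multiple of lcm(2, 2) = 2 and divides |G| = 24.
Closing under the operation: H = {e, r^4, r^8, r^2s, r^6s, r^10s}, so |H| = 6.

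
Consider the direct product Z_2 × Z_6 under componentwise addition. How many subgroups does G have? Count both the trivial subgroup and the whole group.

10

|G| = 12, so by Lagrange every subgroup order divides 12. Divisors: 1, 2, 3, 4, 6, 12.
Subgroups by order — order 1: 1; order 2: 3; order 3: 1; order 4: 1; order 6: 3; order 12: 1.
Total: 1 + 3 + 1 + 1 + 3 + 1 = 10.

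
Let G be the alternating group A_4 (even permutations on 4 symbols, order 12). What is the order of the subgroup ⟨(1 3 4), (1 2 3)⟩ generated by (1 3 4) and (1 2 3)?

12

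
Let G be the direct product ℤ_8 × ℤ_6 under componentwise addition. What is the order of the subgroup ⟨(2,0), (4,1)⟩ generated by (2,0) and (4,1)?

|⟨(2,0)⟩| = 4 and |⟨(4,1)⟩| = 6, so |H| is a multiple of lcm(4, 6) = 12 and divides |G| = 48.
Closing under the operation: H = {(0,0), (0,1), (0,2), (0,3), (0,4), (0,5), (2,0), (2,1), (2,2), (2,3), (2,4), (2,5), (4,0), (4,1), (4,2), (4,3), (4,4), (4,5), (6,0), (6,1), (6,2), (6,3), (6,4), (6,5)}, so |H| = 24.

24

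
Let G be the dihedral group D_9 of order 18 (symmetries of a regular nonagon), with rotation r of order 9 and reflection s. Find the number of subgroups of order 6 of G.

3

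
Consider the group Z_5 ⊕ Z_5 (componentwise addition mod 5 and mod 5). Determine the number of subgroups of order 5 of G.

6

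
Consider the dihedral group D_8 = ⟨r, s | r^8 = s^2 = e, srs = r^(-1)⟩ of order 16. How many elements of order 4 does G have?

The elements of order 4 are: r^2, r^6.
That's 2.

2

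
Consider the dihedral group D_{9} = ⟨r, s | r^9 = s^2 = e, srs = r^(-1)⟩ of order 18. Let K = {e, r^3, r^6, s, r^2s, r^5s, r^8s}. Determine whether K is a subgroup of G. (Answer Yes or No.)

No

|K| = 7 does not divide |G| = 18, so by Lagrange K is not a subgroup.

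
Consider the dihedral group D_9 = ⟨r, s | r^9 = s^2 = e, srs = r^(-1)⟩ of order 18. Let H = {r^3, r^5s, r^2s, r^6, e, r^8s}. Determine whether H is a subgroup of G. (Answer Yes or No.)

Yes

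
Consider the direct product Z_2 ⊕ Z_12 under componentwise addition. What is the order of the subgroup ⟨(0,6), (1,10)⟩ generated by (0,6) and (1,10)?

12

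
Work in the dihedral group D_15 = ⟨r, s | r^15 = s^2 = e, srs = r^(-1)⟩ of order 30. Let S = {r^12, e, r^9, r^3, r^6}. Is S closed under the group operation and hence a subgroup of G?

|S| = 5 divides |G| = 30, consistent with Lagrange.
S contains the identity, every element's inverse is in S, and S is closed under ·: it is a subgroup.
In fact S = ⟨r^9⟩.

Yes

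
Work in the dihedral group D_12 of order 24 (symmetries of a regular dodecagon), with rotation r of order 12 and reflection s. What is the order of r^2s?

2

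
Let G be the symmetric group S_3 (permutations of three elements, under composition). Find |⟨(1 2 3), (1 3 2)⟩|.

|⟨(1 2 3)⟩| = 3 and |⟨(1 3 2)⟩| = 3, so |H| is a multiple of lcm(3, 3) = 3 and divides |G| = 6.
Closing under the operation: H = {e, (1 2 3), (1 3 2)}, so |H| = 3.

3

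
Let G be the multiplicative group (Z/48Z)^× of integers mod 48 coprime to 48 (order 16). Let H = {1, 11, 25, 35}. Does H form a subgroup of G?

|H| = 4 divides |G| = 16, consistent with Lagrange.
H contains the identity, every element's inverse is in H, and H is closed under ·: it is a subgroup.
In fact H = ⟨11⟩.

Yes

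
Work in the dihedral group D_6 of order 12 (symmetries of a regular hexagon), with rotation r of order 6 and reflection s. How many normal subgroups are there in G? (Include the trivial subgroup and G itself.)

G has 16 subgroups. Checking conjugation-invariance by order — order 1: 1/1 normal; order 2: 1/7 normal; order 3: 1/1 normal; order 4: 0/3 normal; order 6: 3/3 normal; order 12: 1/1 normal.
Total normal subgroups: 7.

7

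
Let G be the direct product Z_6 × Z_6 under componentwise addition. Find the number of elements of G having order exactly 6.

24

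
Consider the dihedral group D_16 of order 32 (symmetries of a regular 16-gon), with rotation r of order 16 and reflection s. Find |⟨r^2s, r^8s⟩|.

|⟨r^2s⟩| = 2 and |⟨r^8s⟩| = 2, so |H| is a multiple of lcm(2, 2) = 2 and divides |G| = 32.
Closing under the operation: H = {e, r^2, r^4, r^6, r^8, r^10, r^12, r^14, s, r^2s, r^4s, r^6s, r^8s, r^10s, r^12s, r^14s}, so |H| = 16.

16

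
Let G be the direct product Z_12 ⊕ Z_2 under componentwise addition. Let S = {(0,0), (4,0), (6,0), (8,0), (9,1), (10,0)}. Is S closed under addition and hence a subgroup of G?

(10,0) ∈ S but its inverse (2,0) ∉ S, so S is not a subgroup.

No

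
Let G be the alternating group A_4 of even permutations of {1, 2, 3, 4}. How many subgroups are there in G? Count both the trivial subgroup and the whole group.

|G| = 12, so by Lagrange every subgroup order divides 12. Divisors: 1, 2, 3, 4, 6, 12.
Subgroups by order — order 1: 1; order 2: 3; order 3: 4; order 4: 1; order 6: 0; order 12: 1.
Total: 1 + 3 + 4 + 1 + 0 + 1 = 10.

10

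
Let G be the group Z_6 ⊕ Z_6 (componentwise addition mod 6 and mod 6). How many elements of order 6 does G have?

24

An element (a,b) has order lcm(ord(a), ord(b)); count pairs with lcm equal to 6.
Enumerating gives 24 such elements.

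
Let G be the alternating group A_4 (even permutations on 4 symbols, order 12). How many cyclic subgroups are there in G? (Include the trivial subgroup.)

A cyclic subgroup of order d is generated by each of its φ(d) elements of order d, so the cyclic subgroups of order d number (#elements of order d)/φ(d).
Cyclic subgroups by order — order 1: 1; order 2: 3; order 3: 4.
Total: 8.

8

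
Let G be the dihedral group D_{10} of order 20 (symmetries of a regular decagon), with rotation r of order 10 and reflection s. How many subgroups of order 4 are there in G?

5

|G| = 20 and 4 | 20, so subgroups of order 4 are possible by Lagrange.
The subgroups of order 4 are: {e, r^5, r^2s, r^7s}; {e, r^5, r^3s, r^8s}; {e, r^5, r^4s, r^9s}; {e, r^5, s, r^5s}; … (5 in all).
So G has 5 subgroups of order 4.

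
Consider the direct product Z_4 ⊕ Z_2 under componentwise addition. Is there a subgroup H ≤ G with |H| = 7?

7 does not divide |G| = 8, so by Lagrange no subgroup of order 7 exists.

No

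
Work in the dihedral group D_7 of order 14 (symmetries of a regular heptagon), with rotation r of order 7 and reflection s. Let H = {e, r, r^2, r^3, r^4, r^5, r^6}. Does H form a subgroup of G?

|H| = 7 divides |G| = 14, consistent with Lagrange.
H contains the identity, every element's inverse is in H, and H is closed under ·: it is a subgroup.
In fact H = ⟨r^4⟩.

Yes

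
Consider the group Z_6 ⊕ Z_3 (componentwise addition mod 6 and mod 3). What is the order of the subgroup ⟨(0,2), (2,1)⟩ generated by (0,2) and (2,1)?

9

|⟨(0,2)⟩| = 3 and |⟨(2,1)⟩| = 3, so |H| is a multiple of lcm(3, 3) = 3 and divides |G| = 18.
Closing under the operation: H = {(0,0), (0,1), (0,2), (2,0), (2,1), (2,2), (4,0), (4,1), (4,2)}, so |H| = 9.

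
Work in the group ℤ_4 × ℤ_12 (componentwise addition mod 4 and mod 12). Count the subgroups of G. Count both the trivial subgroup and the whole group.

30

|G| = 48, so by Lagrange every subgroup order divides 48. Divisors: 1, 2, 3, 4, 6, 8, 12, 16, 24, 48.
Subgroups by order — order 1: 1; order 2: 3; order 3: 1; order 4: 7; order 6: 3; order 8: 3; order 12: 7; order 16: 1; order 24: 3; order 48: 1.
Total: 1 + 3 + 1 + 7 + 3 + 3 + 7 + 1 + 3 + 1 = 30.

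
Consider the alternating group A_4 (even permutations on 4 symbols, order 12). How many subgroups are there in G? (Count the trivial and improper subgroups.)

10

|G| = 12, so by Lagrange every subgroup order divides 12. Divisors: 1, 2, 3, 4, 6, 12.
Subgroups by order — order 1: 1; order 2: 3; order 3: 4; order 4: 1; order 6: 0; order 12: 1.
Total: 1 + 3 + 4 + 1 + 0 + 1 = 10.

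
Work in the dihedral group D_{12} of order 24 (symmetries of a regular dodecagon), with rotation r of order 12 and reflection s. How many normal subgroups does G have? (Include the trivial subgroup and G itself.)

G has 34 subgroups. Checking conjugation-invariance by order — order 1: 1/1 normal; order 2: 1/13 normal; order 3: 1/1 normal; order 4: 1/7 normal; order 6: 1/5 normal; order 8: 0/3 normal; order 12: 3/3 normal; order 24: 1/1 normal.
Total normal subgroups: 9.

9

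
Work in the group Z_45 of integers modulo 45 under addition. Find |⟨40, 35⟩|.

9

|⟨40⟩| = 9 and |⟨35⟩| = 9, so |H| is a multiple of lcm(9, 9) = 9 and divides |G| = 45.
Closing under the operation: H = {0, 5, 10, 15, 20, 25, 30, 35, 40}, so |H| = 9.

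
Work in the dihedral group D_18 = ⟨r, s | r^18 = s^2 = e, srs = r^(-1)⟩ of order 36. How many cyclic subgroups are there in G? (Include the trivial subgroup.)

Group the elements of G by the cyclic subgroup they generate; each cyclic subgroup of order d accounts for φ(d) elements.
Cyclic subgroups by order — order 1: 1; order 2: 19; order 3: 1; order 6: 1; order 9: 1; order 18: 1.
Total: 24.

24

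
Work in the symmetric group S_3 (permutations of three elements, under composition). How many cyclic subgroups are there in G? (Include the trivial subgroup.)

Group the elements of G by the cyclic subgroup they generate; each cyclic subgroup of order d accounts for φ(d) elements.
Cyclic subgroups by order — order 1: 1; order 2: 3; order 3: 1.
Total: 5.

5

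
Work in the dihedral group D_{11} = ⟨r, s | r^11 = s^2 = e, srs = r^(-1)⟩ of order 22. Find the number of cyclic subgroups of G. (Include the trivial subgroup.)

13

A cyclic subgroup of order d is generated by each of its φ(d) elements of order d, so the cyclic subgroups of order d number (#elements of order d)/φ(d).
Cyclic subgroups by order — order 1: 1; order 2: 11; order 11: 1.
Total: 13.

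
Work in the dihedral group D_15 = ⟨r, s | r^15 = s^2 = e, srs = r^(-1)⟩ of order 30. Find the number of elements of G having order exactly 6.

0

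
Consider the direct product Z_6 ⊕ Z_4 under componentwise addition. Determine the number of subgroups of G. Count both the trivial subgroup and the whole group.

|G| = 24, so by Lagrange every subgroup order divides 24. Divisors: 1, 2, 3, 4, 6, 8, 12, 24.
Subgroups by order — order 1: 1; order 2: 3; order 3: 1; order 4: 3; order 6: 3; order 8: 1; order 12: 3; order 24: 1.
Total: 1 + 3 + 1 + 3 + 3 + 1 + 3 + 1 = 16.

16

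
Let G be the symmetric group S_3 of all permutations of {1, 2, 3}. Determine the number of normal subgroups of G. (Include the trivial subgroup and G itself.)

3

G has 6 subgroups. Checking conjugation-invariance by order — order 1: 1/1 normal; order 2: 0/3 normal; order 3: 1/1 normal; order 6: 1/1 normal.
Total normal subgroups: 3.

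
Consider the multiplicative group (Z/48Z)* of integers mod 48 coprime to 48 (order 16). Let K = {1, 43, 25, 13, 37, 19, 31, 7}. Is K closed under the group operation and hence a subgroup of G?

Yes

|K| = 8 divides |G| = 16, consistent with Lagrange.
K contains the identity, every element's inverse is in K, and K is closed under ·: it is a subgroup.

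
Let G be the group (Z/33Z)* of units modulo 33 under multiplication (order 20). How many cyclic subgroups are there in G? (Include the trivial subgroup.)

Each element a generates a cyclic subgroup ⟨a⟩; distinct elements may generate the same one (a cyclic group of order d has φ(d) generators).
Cyclic subgroups by order — order 1: 1; order 2: 3; order 5: 1; order 10: 3.
Total: 8.

8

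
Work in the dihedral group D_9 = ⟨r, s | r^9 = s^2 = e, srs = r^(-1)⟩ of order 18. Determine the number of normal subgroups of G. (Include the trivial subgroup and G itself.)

G has 16 subgroups. Checking conjugation-invariance by order — order 1: 1/1 normal; order 2: 0/9 normal; order 3: 1/1 normal; order 6: 0/3 normal; order 9: 1/1 normal; order 18: 1/1 normal.
Total normal subgroups: 4.

4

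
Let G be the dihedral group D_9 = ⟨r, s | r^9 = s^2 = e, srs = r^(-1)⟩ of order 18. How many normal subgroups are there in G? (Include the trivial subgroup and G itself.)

G has 16 subgroups. Checking conjugation-invariance by order — order 1: 1/1 normal; order 2: 0/9 normal; order 3: 1/1 normal; order 6: 0/3 normal; order 9: 1/1 normal; order 18: 1/1 normal.
Total normal subgroups: 4.

4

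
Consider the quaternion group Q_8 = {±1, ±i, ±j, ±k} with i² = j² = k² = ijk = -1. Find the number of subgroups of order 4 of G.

|G| = 8 and 4 | 8, so subgroups of order 4 are possible by Lagrange.
The subgroups of order 4 are: {1, -1, i, -i}; {1, -1, j, -j}; {1, -1, k, -k}.
So G has 3 subgroups of order 4.

3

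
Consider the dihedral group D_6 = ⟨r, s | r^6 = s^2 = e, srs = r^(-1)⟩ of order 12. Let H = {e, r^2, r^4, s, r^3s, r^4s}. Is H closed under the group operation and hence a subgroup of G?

Closure fails: s · r^4 = r^2s ∉ H. So H is not a subgroup.

No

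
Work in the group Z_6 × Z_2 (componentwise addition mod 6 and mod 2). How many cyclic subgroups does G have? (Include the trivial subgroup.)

Group the elements of G by the cyclic subgroup they generate; each cyclic subgroup of order d accounts for φ(d) elements.
Cyclic subgroups by order — order 1: 1; order 2: 3; order 3: 1; order 6: 3.
Total: 8.

8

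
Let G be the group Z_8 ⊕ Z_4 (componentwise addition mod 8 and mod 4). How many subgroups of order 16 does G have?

|G| = 32 and 16 | 32, so subgroups of order 16 are possible by Lagrange.
The subgroups of order 16 are: {(0,0), (0,1), (0,2), (0,3), (2,0), (2,1), (2,2), (2,3), (4,0), (4,1), (4,2), (4,3), (6,0), (6,1), (6,2), (6,3)}; {(0,0), (0,2), (1,0), (1,2), (2,0), (2,2), (3,0), (3,2), (4,0), (4,2), (5,0), (5,2), (6,0), (6,2), (7,0), (7,2)}; {(0,0), (0,2), (1,1), (1,3), (2,0), (2,2), (3,1), (3,3), (4,0), (4,2), (5,1), (5,3), (6,0), (6,2), (7,1), (7,3)}.
So G has 3 subgroups of order 16.

3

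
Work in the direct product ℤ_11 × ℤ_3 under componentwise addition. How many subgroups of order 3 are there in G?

1

|G| = 33 and 3 | 33, so subgroups of order 3 are possible by Lagrange.
The subgroups of order 3 are: {(0,0), (0,1), (0,2)}.
So G has 1 subgroup of order 3.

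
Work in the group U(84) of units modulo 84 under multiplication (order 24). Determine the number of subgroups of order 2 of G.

7

|G| = 24 and 2 | 24, so subgroups of order 2 are possible by Lagrange.
The subgroups of order 2 are: {1, 13}; {1, 29}; {1, 41}; {1, 43}; … (7 in all).
So G has 7 subgroups of order 2.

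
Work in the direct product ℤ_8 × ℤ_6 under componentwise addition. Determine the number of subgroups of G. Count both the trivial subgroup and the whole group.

22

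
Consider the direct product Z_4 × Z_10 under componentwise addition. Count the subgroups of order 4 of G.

3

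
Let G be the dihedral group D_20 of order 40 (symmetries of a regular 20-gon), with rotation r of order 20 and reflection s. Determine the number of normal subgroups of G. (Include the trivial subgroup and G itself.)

9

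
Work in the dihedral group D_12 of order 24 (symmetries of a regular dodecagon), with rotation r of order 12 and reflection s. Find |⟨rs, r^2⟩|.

|⟨rs⟩| = 2 and |⟨r^2⟩| = 6, so |H| is a multiple of lcm(2, 6) = 6 and divides |G| = 24.
Closing under the operation: H = {e, r^2, r^4, r^6, r^8, r^10, rs, r^3s, r^5s, r^7s, r^9s, r^11s}, so |H| = 12.

12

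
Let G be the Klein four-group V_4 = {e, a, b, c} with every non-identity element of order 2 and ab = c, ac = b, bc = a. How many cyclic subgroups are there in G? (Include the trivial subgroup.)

4

A cyclic subgroup of order d is generated by each of its φ(d) elements of order d, so the cyclic subgroups of order d number (#elements of order d)/φ(d).
Cyclic subgroups by order — order 1: 1; order 2: 3.
Total: 4.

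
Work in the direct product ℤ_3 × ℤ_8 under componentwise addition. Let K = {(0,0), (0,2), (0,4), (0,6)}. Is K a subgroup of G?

|K| = 4 divides |G| = 24, consistent with Lagrange.
K contains the identity, every element's inverse is in K, and K is closed under +: it is a subgroup.
In fact K = ⟨(0,2)⟩.

Yes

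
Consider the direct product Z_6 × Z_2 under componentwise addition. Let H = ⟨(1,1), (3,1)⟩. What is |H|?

|⟨(1,1)⟩| = 6 and |⟨(3,1)⟩| = 2, so |H| is a multiple of lcm(6, 2) = 6 and divides |G| = 12.
Closing under the operation: H = {(0,0), (1,1), (2,0), (3,1), (4,0), (5,1)}, so |H| = 6.

6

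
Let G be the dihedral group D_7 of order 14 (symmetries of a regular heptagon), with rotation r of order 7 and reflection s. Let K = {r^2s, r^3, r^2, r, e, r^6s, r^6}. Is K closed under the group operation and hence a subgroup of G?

r^2 ∈ K but its inverse r^5 ∉ K, so K is not a subgroup.

No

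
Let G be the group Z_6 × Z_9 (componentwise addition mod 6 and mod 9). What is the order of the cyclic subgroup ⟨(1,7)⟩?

The order of (1,7) in Z_6 × Z_9 is lcm(ord(1) in Z_6, ord(7) in Z_9).
ord(1) = 6 and ord(7) = 9, so |⟨(1,7)⟩| = lcm(6, 9) = 18.

18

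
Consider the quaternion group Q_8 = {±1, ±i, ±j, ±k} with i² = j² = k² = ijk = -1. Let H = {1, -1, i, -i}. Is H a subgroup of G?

|H| = 4 divides |G| = 8, consistent with Lagrange.
H contains the identity, every element's inverse is in H, and H is closed under ·: it is a subgroup.
In fact H = ⟨-i⟩.

Yes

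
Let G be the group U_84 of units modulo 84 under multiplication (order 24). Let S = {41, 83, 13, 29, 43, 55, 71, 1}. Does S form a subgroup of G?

|S| = 8 divides |G| = 24, consistent with Lagrange.
S contains the identity, every element's inverse is in S, and S is closed under ·: it is a subgroup.

Yes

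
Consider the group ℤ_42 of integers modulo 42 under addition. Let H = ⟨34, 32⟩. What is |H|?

|⟨34⟩| = 21 and |⟨32⟩| = 21, so |H| is a multiple of lcm(21, 21) = 21 and divides |G| = 42.
Closing under the operation: H = {0, 2, 4, 6, 8, 10, 12, 14, 16, 18, 20, 22, 24, 26, 28, 30, 32, 34, 36, 38, 40}, so |H| = 21.

21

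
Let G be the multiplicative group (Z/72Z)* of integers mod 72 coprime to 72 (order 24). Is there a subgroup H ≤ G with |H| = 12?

12 | 24. A subgroup of order 12 is {1, 11, 13, 23, 25, 35, 37, 47, 49, 59, 61, 71}.

Yes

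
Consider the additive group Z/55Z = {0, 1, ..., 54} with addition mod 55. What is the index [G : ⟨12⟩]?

1

|⟨12⟩| = 55 and |G| = 55.
By Lagrange, [G : H] = |G|/|H| = 55/55 = 1.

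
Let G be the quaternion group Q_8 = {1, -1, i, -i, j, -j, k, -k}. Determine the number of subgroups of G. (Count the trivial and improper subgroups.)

6

|G| = 8, so by Lagrange every subgroup order divides 8. Divisors: 1, 2, 4, 8.
Subgroups by order — order 1: 1; order 2: 1; order 4: 3; order 8: 1.
Total: 1 + 1 + 3 + 1 = 6.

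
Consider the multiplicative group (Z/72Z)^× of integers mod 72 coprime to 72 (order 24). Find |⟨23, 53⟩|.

|⟨23⟩| = 6 and |⟨53⟩| = 2, so |H| is a multiple of lcm(6, 2) = 6 and divides |G| = 24.
Closing under the operation: H = {1, 5, 19, 23, 25, 29, 43, 47, 49, 53, 67, 71}, so |H| = 12.

12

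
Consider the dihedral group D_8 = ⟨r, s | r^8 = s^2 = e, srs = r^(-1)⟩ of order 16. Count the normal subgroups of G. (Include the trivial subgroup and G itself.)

G has 19 subgroups. Checking conjugation-invariance by order — order 1: 1/1 normal; order 2: 1/9 normal; order 4: 1/5 normal; order 8: 3/3 normal; order 16: 1/1 normal.
Total normal subgroups: 7.

7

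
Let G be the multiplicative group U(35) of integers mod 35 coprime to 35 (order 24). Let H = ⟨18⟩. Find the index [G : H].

|⟨18⟩| = 12 and |G| = 24.
By Lagrange, [G : H] = |G|/|H| = 24/12 = 2.

2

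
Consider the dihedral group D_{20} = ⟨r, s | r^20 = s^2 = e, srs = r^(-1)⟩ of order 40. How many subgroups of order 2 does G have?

21

|G| = 40 and 2 | 40, so subgroups of order 2 are possible by Lagrange.
The subgroups of order 2 are: {e, r^10}; {e, r^10s}; {e, r^11s}; {e, r^12s}; … (21 in all).
So G has 21 subgroups of order 2.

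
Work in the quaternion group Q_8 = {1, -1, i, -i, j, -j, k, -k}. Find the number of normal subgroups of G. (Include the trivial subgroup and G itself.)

G has 6 subgroups. Checking conjugation-invariance by order — order 1: 1/1 normal; order 2: 1/1 normal; order 4: 3/3 normal; order 8: 1/1 normal.
Total normal subgroups: 6.

6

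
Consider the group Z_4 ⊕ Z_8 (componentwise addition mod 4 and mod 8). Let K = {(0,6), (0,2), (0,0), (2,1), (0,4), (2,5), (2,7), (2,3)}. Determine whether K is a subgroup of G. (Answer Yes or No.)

|K| = 8 divides |G| = 32, consistent with Lagrange.
K contains the identity, every element's inverse is in K, and K is closed under +: it is a subgroup.
In fact K = ⟨(2,1)⟩.

Yes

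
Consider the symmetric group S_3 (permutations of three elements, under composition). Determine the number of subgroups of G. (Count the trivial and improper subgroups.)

|G| = 6, so by Lagrange every subgroup order divides 6. Divisors: 1, 2, 3, 6.
Subgroups by order — order 1: 1; order 2: 3; order 3: 1; order 6: 1.
Total: 1 + 3 + 1 + 1 = 6.

6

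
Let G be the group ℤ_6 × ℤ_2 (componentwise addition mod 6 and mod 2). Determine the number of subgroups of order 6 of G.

3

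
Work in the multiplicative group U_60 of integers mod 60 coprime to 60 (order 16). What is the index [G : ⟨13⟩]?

|⟨13⟩| = 4 and |G| = 16.
By Lagrange, [G : H] = |G|/|H| = 16/4 = 4.

4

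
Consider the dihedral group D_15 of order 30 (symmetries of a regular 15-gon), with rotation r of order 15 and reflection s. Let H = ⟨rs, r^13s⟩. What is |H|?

10

|⟨rs⟩| = 2 and |⟨r^13s⟩| = 2, so |H| is a multiple of lcm(2, 2) = 2 and divides |G| = 30.
Closing under the operation: H = {e, r^3, r^6, r^9, r^12, rs, r^4s, r^7s, r^10s, r^13s}, so |H| = 10.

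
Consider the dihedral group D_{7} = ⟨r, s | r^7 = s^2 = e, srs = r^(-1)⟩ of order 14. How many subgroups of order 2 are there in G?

|G| = 14 and 2 | 14, so subgroups of order 2 are possible by Lagrange.
The subgroups of order 2 are: {e, r^2s}; {e, r^3s}; {e, r^4s}; {e, r^5s}; … (7 in all).
So G has 7 subgroups of order 2.

7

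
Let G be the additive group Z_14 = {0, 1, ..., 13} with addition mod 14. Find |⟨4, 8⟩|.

7

|⟨4⟩| = 7 and |⟨8⟩| = 7, so |H| is a multiple of lcm(7, 7) = 7 and divides |G| = 14.
Closing under the operation: H = {0, 2, 4, 6, 8, 10, 12}, so |H| = 7.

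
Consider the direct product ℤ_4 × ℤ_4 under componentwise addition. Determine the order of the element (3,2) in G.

The order of (3,2) in Z_4 × Z_4 is lcm(ord(3) in Z_4, ord(2) in Z_4).
ord(3) = 4 and ord(2) = 2, so |⟨(3,2)⟩| = lcm(4, 2) = 4.

4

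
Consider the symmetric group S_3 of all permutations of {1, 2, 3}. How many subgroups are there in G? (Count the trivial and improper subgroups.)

6

|G| = 6, so by Lagrange every subgroup order divides 6. Divisors: 1, 2, 3, 6.
Subgroups by order — order 1: 1; order 2: 3; order 3: 1; order 6: 1.
Total: 1 + 3 + 1 + 1 = 6.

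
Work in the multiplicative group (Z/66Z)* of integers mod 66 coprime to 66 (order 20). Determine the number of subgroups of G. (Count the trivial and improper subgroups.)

10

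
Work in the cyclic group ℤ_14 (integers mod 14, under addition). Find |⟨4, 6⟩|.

|⟨4⟩| = 7 and |⟨6⟩| = 7, so |H| is a multiple of lcm(7, 7) = 7 and divides |G| = 14.
Closing under the operation: H = {0, 2, 4, 6, 8, 10, 12}, so |H| = 7.

7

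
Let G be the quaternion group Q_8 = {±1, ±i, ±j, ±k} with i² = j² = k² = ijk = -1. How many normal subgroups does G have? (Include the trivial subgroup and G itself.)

6

G has 6 subgroups. Checking conjugation-invariance by order — order 1: 1/1 normal; order 2: 1/1 normal; order 4: 3/3 normal; order 8: 1/1 normal.
Total normal subgroups: 6.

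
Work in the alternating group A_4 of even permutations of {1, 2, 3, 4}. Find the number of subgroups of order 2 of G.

3

|G| = 12 and 2 | 12, so subgroups of order 2 are possible by Lagrange.
The subgroups of order 2 are: {e, (1 2)(3 4)}; {e, (1 3)(2 4)}; {e, (1 4)(2 3)}.
So G has 3 subgroups of order 2.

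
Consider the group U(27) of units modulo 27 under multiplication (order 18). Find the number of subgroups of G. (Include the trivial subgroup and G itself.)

|G| = 18, so by Lagrange every subgroup order divides 18. Divisors: 1, 2, 3, 6, 9, 18.
Subgroups by order — order 1: 1; order 2: 1; order 3: 1; order 6: 1; order 9: 1; order 18: 1.
Total: 1 + 1 + 1 + 1 + 1 + 1 = 6.

6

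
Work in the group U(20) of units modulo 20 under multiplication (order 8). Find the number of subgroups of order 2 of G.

|G| = 8 and 2 | 8, so subgroups of order 2 are possible by Lagrange.
The subgroups of order 2 are: {1, 11}; {1, 19}; {1, 9}.
So G has 3 subgroups of order 2.

3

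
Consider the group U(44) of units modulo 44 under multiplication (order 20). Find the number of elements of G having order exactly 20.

0

No element of G has order 20 (even though 20 | 20).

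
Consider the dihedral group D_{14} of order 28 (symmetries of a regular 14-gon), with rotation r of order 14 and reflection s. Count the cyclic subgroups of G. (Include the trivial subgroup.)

Group the elements of G by the cyclic subgroup they generate; each cyclic subgroup of order d accounts for φ(d) elements.
Cyclic subgroups by order — order 1: 1; order 2: 15; order 7: 1; order 14: 1.
Total: 18.

18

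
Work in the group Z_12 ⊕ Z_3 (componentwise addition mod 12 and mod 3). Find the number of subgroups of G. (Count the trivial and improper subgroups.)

18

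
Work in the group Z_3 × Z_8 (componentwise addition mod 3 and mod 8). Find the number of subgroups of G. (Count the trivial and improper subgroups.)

8

|G| = 24, so by Lagrange every subgroup order divides 24. Divisors: 1, 2, 3, 4, 6, 8, 12, 24.
Subgroups by order — order 1: 1; order 2: 1; order 3: 1; order 4: 1; order 6: 1; order 8: 1; order 12: 1; order 24: 1.
Total: 1 + 1 + 1 + 1 + 1 + 1 + 1 + 1 = 8.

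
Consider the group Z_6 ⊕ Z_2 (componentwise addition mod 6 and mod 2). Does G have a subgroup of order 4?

Yes

4 | 12. A subgroup of order 4 is {(0,0), (0,1), (3,0), (3,1)}.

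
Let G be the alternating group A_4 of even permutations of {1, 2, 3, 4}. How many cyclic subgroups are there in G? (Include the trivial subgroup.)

8

A cyclic subgroup of order d is generated by each of its φ(d) elements of order d, so the cyclic subgroups of order d number (#elements of order d)/φ(d).
Cyclic subgroups by order — order 1: 1; order 2: 3; order 3: 4.
Total: 8.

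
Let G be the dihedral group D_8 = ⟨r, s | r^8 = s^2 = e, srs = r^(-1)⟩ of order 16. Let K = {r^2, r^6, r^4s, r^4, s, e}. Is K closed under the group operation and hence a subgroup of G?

No

|K| = 6 does not divide |G| = 16, so by Lagrange K is not a subgroup.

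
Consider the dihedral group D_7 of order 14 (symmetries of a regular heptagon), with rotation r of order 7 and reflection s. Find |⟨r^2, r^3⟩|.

|⟨r^2⟩| = 7 and |⟨r^3⟩| = 7, so |H| is a multiple of lcm(7, 7) = 7 and divides |G| = 14.
Closing under the operation: H = {e, r, r^2, r^3, r^4, r^5, r^6}, so |H| = 7.

7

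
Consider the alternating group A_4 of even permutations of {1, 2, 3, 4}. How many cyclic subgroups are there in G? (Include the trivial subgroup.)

8

Each element a generates a cyclic subgroup ⟨a⟩; distinct elements may generate the same one (a cyclic group of order d has φ(d) generators).
Cyclic subgroups by order — order 1: 1; order 2: 3; order 3: 4.
Total: 8.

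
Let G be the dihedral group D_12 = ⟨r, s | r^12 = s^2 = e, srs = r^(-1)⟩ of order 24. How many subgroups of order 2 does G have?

13

|G| = 24 and 2 | 24, so subgroups of order 2 are possible by Lagrange.
The subgroups of order 2 are: {e, r^10s}; {e, r^11s}; {e, r^2s}; {e, r^3s}; … (13 in all).
So G has 13 subgroups of order 2.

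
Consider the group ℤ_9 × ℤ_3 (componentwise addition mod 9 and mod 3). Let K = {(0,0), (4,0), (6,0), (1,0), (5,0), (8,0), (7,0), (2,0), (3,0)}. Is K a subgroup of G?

|K| = 9 divides |G| = 27, consistent with Lagrange.
K contains the identity, every element's inverse is in K, and K is closed under +: it is a subgroup.
In fact K = ⟨(4,0)⟩.

Yes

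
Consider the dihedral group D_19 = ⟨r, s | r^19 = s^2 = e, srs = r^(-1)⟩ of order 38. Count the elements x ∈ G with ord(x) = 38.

0

No element of G has order 38 (even though 38 | 38).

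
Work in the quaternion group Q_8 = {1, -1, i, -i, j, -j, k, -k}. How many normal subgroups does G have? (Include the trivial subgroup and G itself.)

G has 6 subgroups. Checking conjugation-invariance by order — order 1: 1/1 normal; order 2: 1/1 normal; order 4: 3/3 normal; order 8: 1/1 normal.
Total normal subgroups: 6.

6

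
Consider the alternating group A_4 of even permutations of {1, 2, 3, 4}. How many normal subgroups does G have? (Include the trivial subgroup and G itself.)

G has 10 subgroups. Checking conjugation-invariance by order — order 1: 1/1 normal; order 2: 0/3 normal; order 3: 0/4 normal; order 4: 1/1 normal; order 12: 1/1 normal.
Total normal subgroups: 3.

3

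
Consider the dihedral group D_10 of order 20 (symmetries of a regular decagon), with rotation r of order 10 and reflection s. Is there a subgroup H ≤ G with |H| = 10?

Yes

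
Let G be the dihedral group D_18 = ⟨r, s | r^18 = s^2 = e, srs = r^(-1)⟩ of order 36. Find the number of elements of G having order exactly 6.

The elements of order 6 are: r^3, r^15.
That's 2.

2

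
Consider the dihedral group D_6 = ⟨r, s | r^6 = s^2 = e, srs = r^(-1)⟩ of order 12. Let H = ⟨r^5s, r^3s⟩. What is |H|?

6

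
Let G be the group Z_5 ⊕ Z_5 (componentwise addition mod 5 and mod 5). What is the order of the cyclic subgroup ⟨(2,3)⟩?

5

The order of (2,3) in Z_5 × Z_5 is lcm(ord(2) in Z_5, ord(3) in Z_5).
ord(2) = 5 and ord(3) = 5, so |⟨(2,3)⟩| = lcm(5, 5) = 5.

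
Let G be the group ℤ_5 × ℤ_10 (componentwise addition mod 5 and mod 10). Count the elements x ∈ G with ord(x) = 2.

1

An element (a,b) has order lcm(ord(a), ord(b)); count pairs with lcm equal to 2.
Enumerating gives 1 such elements.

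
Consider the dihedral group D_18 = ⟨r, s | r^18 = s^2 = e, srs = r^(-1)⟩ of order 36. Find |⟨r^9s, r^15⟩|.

|⟨r^9s⟩| = 2 and |⟨r^15⟩| = 6, so |H| is a multiple of lcm(2, 6) = 6 and divides |G| = 36.
Closing under the operation: H = {e, r^3, r^6, r^9, r^12, r^15, s, r^3s, r^6s, r^9s, r^12s, r^15s}, so |H| = 12.

12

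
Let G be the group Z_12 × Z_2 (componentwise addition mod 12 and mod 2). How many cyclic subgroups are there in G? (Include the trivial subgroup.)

12

Each element a generates a cyclic subgroup ⟨a⟩; distinct elements may generate the same one (a cyclic group of order d has φ(d) generators).
Cyclic subgroups by order — order 1: 1; order 2: 3; order 3: 1; order 4: 2; order 6: 3; order 12: 2.
Total: 12.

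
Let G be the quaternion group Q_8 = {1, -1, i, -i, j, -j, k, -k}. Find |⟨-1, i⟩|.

4

|⟨-1⟩| = 2 and |⟨i⟩| = 4, so |H| is a multiple of lcm(2, 4) = 4 and divides |G| = 8.
Closing under the operation: H = {1, -1, i, -i}, so |H| = 4.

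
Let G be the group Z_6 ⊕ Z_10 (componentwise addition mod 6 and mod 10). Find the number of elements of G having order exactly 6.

An element (a,b) has order lcm(ord(a), ord(b)); count pairs with lcm equal to 6.
Enumerating gives 6 such elements.

6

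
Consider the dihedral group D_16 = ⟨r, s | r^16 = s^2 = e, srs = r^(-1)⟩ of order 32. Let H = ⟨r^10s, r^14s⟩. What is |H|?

8

|⟨r^10s⟩| = 2 and |⟨r^14s⟩| = 2, so |H| is a multiple of lcm(2, 2) = 2 and divides |G| = 32.
Closing under the operation: H = {e, r^4, r^8, r^12, r^2s, r^6s, r^10s, r^14s}, so |H| = 8.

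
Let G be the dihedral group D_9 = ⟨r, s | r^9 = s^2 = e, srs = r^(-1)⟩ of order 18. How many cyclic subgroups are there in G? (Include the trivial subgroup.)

Each element a generates a cyclic subgroup ⟨a⟩; distinct elements may generate the same one (a cyclic group of order d has φ(d) generators).
Cyclic subgroups by order — order 1: 1; order 2: 9; order 3: 1; order 9: 1.
Total: 12.

12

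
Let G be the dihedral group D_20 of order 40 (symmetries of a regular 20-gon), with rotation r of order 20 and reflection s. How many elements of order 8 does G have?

0

No element of G has order 8 (even though 8 | 40).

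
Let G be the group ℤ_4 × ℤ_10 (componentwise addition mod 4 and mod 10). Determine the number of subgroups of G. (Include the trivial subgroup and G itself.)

|G| = 40, so by Lagrange every subgroup order divides 40. Divisors: 1, 2, 4, 5, 8, 10, 20, 40.
Subgroups by order — order 1: 1; order 2: 3; order 4: 3; order 5: 1; order 8: 1; order 10: 3; order 20: 3; order 40: 1.
Total: 1 + 3 + 3 + 1 + 1 + 3 + 3 + 1 = 16.

16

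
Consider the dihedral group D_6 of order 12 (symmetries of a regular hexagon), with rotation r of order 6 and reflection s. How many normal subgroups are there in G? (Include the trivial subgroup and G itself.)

G has 16 subgroups. Checking conjugation-invariance by order — order 1: 1/1 normal; order 2: 1/7 normal; order 3: 1/1 normal; order 4: 0/3 normal; order 6: 3/3 normal; order 12: 1/1 normal.
Total normal subgroups: 7.

7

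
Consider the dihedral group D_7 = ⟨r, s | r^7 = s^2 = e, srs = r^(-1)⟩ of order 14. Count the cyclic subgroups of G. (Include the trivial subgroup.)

9

A cyclic subgroup of order d is generated by each of its φ(d) elements of order d, so the cyclic subgroups of order d number (#elements of order d)/φ(d).
Cyclic subgroups by order — order 1: 1; order 2: 7; order 7: 1.
Total: 9.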